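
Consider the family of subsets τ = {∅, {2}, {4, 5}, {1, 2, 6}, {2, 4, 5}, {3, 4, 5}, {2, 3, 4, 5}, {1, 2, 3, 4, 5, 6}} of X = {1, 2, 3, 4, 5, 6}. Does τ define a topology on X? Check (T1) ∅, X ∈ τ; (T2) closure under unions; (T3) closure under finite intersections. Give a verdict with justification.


τ is NOT a topology on X.

Axiom (T1): ∅ ∈ τ? Yes; X ∈ τ? Yes.
Axiom (T2/T3): check pairwise unions and intersections of members of τ.
Counterexample for (T2): {4, 5} ∪ {1, 2, 6} = {1, 2, 4, 5, 6} ∉ τ. Therefore τ is NOT a topology.


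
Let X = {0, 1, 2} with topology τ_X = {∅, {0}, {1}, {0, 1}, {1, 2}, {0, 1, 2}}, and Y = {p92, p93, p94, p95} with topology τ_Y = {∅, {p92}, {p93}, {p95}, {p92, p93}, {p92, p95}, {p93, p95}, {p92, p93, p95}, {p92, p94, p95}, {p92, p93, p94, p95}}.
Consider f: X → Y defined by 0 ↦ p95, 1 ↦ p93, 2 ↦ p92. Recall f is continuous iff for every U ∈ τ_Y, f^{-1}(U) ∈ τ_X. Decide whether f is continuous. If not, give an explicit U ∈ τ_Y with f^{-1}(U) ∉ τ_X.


f is NOT continuous.

Compute f^{-1}(U) for each U ∈ τ_Y:
  U = ∅: f^{-1}(U) = ∅ ∈ τ_X ✓.
  U = {p92}: f^{-1}(U) = {2} ∉ τ_X ✗.
  U = {p93}: f^{-1}(U) = {1} ∈ τ_X ✓.
  U = {p95}: f^{-1}(U) = {0} ∈ τ_X ✓.
  U = {p92, p93}: f^{-1}(U) = {1, 2} ∈ τ_X ✓.
  U = {p92, p95}: f^{-1}(U) = {0, 2} ∉ τ_X ✗.
  U = {p93, p95}: f^{-1}(U) = {0, 1} ∈ τ_X ✓.
  U = {p92, p93, p95}: f^{-1}(U) = {0, 1, 2} ∈ τ_X ✓.
  U = {p92, p94, p95}: f^{-1}(U) = {0, 2} ∉ τ_X ✗.
  U = {p92, p93, p94, p95}: f^{-1}(U) = {0, 1, 2} ∈ τ_X ✓.
Found U = {p92} with f^{-1}(U) = {2} not in τ_X. Therefore f is NOT continuous.


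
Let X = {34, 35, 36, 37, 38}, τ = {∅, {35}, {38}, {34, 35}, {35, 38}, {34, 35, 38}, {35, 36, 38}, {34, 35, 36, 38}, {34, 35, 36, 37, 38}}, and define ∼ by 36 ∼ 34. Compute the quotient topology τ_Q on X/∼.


X/∼ = {[34=36], [35], [37], [38]}; |τ_Q| = 6.

Equivalence classes: [34=36], [35], [37], [38].
Quotient map π: X → X/∼ sends 34 ↦ [34=36], 35 ↦ [35], 36 ↦ [34=36], 37 ↦ [37], 38 ↦ [38].
For each subset V ⊆ X/∼, compute π^{-1}(V) ⊆ X and check whether π^{-1}(V) ∈ τ. V is open in τ_Q iff π^{-1}(V) ∈ τ.
  V = {}: π^{-1}(V) = ∅ ∈ τ ✓.
  V = {[34=36]}: π^{-1}(V) = {34, 36} ∉ τ ✗.
  V = {[35]}: π^{-1}(V) = {35} ∈ τ ✓.
  V = {[34=36], [35]}: π^{-1}(V) = {34, 35, 36} ∉ τ ✗.
  V = {[37]}: π^{-1}(V) = {37} ∉ τ ✗.
  V = {[34=36], [37]}: π^{-1}(V) = {34, 36, 37} ∉ τ ✗.
  V = {[35], [37]}: π^{-1}(V) = {35, 37} ∉ τ ✗.
  V = {[34=36], [35], [37]}: π^{-1}(V) = {34, 35, 36, 37} ∉ τ ✗.
  V = {[38]}: π^{-1}(V) = {38} ∈ τ ✓.
  V = {[34=36], [38]}: π^{-1}(V) = {34, 36, 38} ∉ τ ✗.
  V = {[35], [38]}: π^{-1}(V) = {35, 38} ∈ τ ✓.
  V = {[34=36], [35], [38]}: π^{-1}(V) = {34, 35, 36, 38} ∈ τ ✓.
  V = {[37], [38]}: π^{-1}(V) = {37, 38} ∉ τ ✗.
  V = {[34=36], [37], [38]}: π^{-1}(V) = {34, 36, 37, 38} ∉ τ ✗.
  V = {[35], [37], [38]}: π^{-1}(V) = {35, 37, 38} ∉ τ ✗.
  V = {[34=36], [35], [37], [38]}: π^{-1}(V) = {34, 35, 36, 37, 38} ∈ τ ✓.
Open sets in the quotient: τ_Q = {{}, {[35]}, {[38]}, {[35], [38]}, {[34=36], [35], [38]}, {[34=36], [35], [37], [38]}} (6 elements).


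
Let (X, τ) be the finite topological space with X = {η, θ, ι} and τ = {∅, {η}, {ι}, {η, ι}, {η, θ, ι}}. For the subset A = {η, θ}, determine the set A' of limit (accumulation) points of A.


A' = {θ}

For each x ∈ X, list the open sets U ∈ τ with x ∈ U, then check whether U ∩ (A ∖ {x}) ≠ ∅ for every such U.
  x = η: open {η} ∋ x has {η} ∩ (A ∖ {η}) = ∅, so x is NOT a limit point.
  x = θ: opens ∋ x are {η, θ, ι}; each meets A ∖ {θ}, so x IS a limit point.
  x = ι: open {ι} ∋ x has {ι} ∩ (A ∖ {ι}) = ∅, so x is NOT a limit point.
Collecting: A' = {θ}.


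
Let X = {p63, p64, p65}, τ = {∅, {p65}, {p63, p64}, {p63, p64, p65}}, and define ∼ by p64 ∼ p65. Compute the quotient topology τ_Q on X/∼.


X/∼ = {[p63], [p64=p65]}; |τ_Q| = 2.

Equivalence classes: [p63], [p64=p65].
Quotient map π: X → X/∼ sends p63 ↦ [p63], p64 ↦ [p64=p65], p65 ↦ [p64=p65].
For each subset V ⊆ X/∼, compute π^{-1}(V) ⊆ X and check whether π^{-1}(V) ∈ τ. V is open in τ_Q iff π^{-1}(V) ∈ τ.
  V = {}: π^{-1}(V) = ∅ ∈ τ ✓.
  V = {[p63]}: π^{-1}(V) = {p63} ∉ τ ✗.
  V = {[p64=p65]}: π^{-1}(V) = {p64, p65} ∉ τ ✗.
  V = {[p63], [p64=p65]}: π^{-1}(V) = {p63, p64, p65} ∈ τ ✓.
Open sets in the quotient: τ_Q = {{}, {[p63], [p64=p65]}} (2 elements).


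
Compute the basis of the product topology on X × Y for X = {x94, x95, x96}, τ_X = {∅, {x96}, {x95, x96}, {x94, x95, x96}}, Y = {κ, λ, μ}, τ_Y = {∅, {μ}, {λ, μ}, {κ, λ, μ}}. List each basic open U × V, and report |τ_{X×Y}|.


Basis B = {∅ × ∅, {x96} × {μ}, {x95, x96} × {μ}, {x96} × {λ, μ}, {x94, x95, x96} × {μ}, {x96} × {κ, λ, μ}, {x95, x96} × {λ, μ}, {x94, x95, x96} × {λ, μ}, {x95, x96} × {κ, λ, μ}, {x94, x95, x96} × {κ, λ, μ}}; |τ_{X×Y}| = 20.

Enumerate products U × V with U ∈ τ_X, V ∈ τ_Y (deduplicated):
  ∅ × ∅ = {} (∅)
  {x96} × {μ} = {(x96,μ)}
  {x95, x96} × {μ} = {(x95,μ), (x96,μ)}
  {x96} × {λ, μ} = {(x96,λ), (x96,μ)}
  {x94, x95, x96} × {μ} = {(x94,μ), (x95,μ), (x96,μ)}
  {x96} × {κ, λ, μ} = {(x96,κ), (x96,λ), (x96,μ)}
  {x95, x96} × {λ, μ} = {(x95,λ), (x95,μ), (x96,λ), (x96,μ)}
  {x94, x95, x96} × {λ, μ} = {(x94,λ), (x94,μ), (x95,λ), (x95,μ), (x96,λ), (x96,μ)}
  {x95, x96} × {κ, λ, μ} = {(x95,κ), (x95,λ), (x95,μ), (x96,κ), (x96,λ), (x96,μ)}
  {x94, x95, x96} × {κ, λ, μ} = {(x94,κ), (x94,λ), (x94,μ), (x95,κ), (x95,λ), (x95,μ), (x96,κ), (x96,λ), (x96,μ)}
These 10 distinct sets form the basis B.
Close under arbitrary unions to get τ_{X×Y}; counting gives |τ_{X×Y}| = 20.


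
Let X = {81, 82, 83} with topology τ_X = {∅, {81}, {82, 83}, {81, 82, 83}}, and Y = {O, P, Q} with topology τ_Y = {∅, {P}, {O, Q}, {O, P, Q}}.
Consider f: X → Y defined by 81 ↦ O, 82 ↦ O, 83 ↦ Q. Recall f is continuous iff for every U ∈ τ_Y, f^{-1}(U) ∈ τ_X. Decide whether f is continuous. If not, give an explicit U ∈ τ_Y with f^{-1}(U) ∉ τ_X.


f IS continuous.

Compute f^{-1}(U) for each U ∈ τ_Y:
  U = ∅: f^{-1}(U) = ∅ ∈ τ_X ✓.
  U = {P}: f^{-1}(U) = ∅ ∈ τ_X ✓.
  U = {O, Q}: f^{-1}(U) = {81, 82, 83} ∈ τ_X ✓.
  U = {O, P, Q}: f^{-1}(U) = {81, 82, 83} ∈ τ_X ✓.
Every preimage lies in τ_X, so f IS continuous.


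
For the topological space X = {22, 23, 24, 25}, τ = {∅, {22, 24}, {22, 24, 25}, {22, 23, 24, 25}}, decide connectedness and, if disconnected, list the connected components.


(X, τ) is connected.

Find clopen sets (U ∈ τ with X ∖ U ∈ τ):
  U = ∅, X ∖ U = {22, 23, 24, 25} — both open, so U is clopen.
  U = {22, 23, 24, 25}, X ∖ U = ∅ — both open, so U is clopen.
Only trivial clopens (∅ and X) exist, so (X, τ) is connected.
Compute connected components by grouping points that agree on all clopens:
  component: {22, 23, 24, 25}


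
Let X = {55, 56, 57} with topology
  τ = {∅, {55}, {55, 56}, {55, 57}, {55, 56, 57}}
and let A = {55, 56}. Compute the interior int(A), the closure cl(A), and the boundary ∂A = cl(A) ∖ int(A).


int(A) = {55, 56}, cl(A) = {55, 56, 57}, ∂A = {57}.

Closed sets in (X, τ) are complements of opens:
  closed(X, τ) = {∅, {56}, {57}, {56, 57}, {55, 56, 57}}.
int(A) = ⋃ {U ∈ τ : U ⊆ A}. Opens contained in A: ∅, {55}, {55, 56}.
Taking the union of these: int(A) = {55, 56}.
cl(A) = ⋂ {C closed : A ⊆ C}. Closed sets containing A: {55, 56, 57}.
Intersecting these: cl(A) = {55, 56, 57}.
∂A = cl(A) ∖ int(A) = {55, 56, 57} ∖ {55, 56} = {57}.


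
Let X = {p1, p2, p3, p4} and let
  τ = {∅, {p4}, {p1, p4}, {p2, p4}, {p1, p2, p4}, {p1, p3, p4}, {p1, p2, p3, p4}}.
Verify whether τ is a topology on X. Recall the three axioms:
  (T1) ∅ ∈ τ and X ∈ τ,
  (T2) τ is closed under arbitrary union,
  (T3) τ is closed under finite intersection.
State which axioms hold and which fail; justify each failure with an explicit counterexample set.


τ IS a topology on X.

Axiom (T1): ∅ ∈ τ? Yes; X ∈ τ? Yes.
Axiom (T2/T3): check pairwise unions and intersections of members of τ.
All pairwise intersections and unions checked — each lies in τ. Therefore τ satisfies (T1), (T2), (T3): it IS a topology on X.


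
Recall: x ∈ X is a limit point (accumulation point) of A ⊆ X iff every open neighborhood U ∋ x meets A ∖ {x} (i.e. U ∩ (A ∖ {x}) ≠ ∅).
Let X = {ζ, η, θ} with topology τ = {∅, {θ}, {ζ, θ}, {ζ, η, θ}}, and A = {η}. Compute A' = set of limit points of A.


A' = ∅

For each x ∈ X, list the open sets U ∈ τ with x ∈ U, then check whether U ∩ (A ∖ {x}) ≠ ∅ for every such U.
  x = ζ: open {ζ, θ} ∋ x has {ζ, θ} ∩ (A ∖ {ζ}) = ∅, so x is NOT a limit point.
  x = η: open {ζ, η, θ} ∋ x has {ζ, η, θ} ∩ (A ∖ {η}) = ∅, so x is NOT a limit point.
  x = θ: open {θ} ∋ x has {θ} ∩ (A ∖ {θ}) = ∅, so x is NOT a limit point.
Collecting: A' = ∅.


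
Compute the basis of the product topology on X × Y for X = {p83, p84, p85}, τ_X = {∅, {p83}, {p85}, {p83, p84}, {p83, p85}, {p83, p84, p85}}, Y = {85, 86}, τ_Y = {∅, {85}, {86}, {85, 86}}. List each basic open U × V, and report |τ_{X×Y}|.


Basis B = {∅ × ∅, {p83} × {85}, {p83} × {86}, {p85} × {85}, {p85} × {86}, {p83} × {85, 86}, {p83, p84} × {85}, {p83, p85} × {85}, {p83, p84} × {86}, {p83, p85} × {86}, {p85} × {85, 86}, {p83, p84, p85} × {85}, {p83, p84, p85} × {86}, {p83, p84} × {85, 86}, {p83, p85} × {85, 86}, {p83, p84, p85} × {85, 86}}; |τ_{X×Y}| = 36.

Enumerate products U × V with U ∈ τ_X, V ∈ τ_Y (deduplicated):
  ∅ × ∅ = {} (∅)
  {p83} × {85} = {(p83,85)}
  {p83} × {86} = {(p83,86)}
  {p85} × {85} = {(p85,85)}
  {p85} × {86} = {(p85,86)}
  {p83} × {85, 86} = {(p83,85), (p83,86)}
  {p83, p84} × {85} = {(p83,85), (p84,85)}
  {p83, p85} × {85} = {(p83,85), (p85,85)}
  {p83, p84} × {86} = {(p83,86), (p84,86)}
  {p83, p85} × {86} = {(p83,86), (p85,86)}
  {p85} × {85, 86} = {(p85,85), (p85,86)}
  {p83, p84, p85} × {85} = {(p83,85), (p84,85), (p85,85)}
  {p83, p84, p85} × {86} = {(p83,86), (p84,86), (p85,86)}
  {p83, p84} × {85, 86} = {(p83,85), (p83,86), (p84,85), (p84,86)}
  {p83, p85} × {85, 86} = {(p83,85), (p83,86), (p85,85), (p85,86)}
  {p83, p84, p85} × {85, 86} = {(p83,85), (p83,86), (p84,85), (p84,86), (p85,85), (p85,86)}
These 16 distinct sets form the basis B.
Close under arbitrary unions to get τ_{X×Y}; counting gives |τ_{X×Y}| = 36.


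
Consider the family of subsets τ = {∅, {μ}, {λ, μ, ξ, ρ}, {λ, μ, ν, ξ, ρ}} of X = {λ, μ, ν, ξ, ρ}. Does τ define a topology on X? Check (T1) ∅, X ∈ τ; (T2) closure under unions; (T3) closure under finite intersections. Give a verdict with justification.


τ IS a topology on X.

Axiom (T1): ∅ ∈ τ? Yes; X ∈ τ? Yes.
Axiom (T2/T3): check pairwise unions and intersections of members of τ.
All pairwise intersections and unions checked — each lies in τ. Therefore τ satisfies (T1), (T2), (T3): it IS a topology on X.


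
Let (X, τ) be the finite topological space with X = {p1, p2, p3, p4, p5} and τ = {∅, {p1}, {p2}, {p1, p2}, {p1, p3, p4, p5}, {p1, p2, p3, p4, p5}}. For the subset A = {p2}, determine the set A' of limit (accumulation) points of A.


A' = ∅

For each x ∈ X, list the open sets U ∈ τ with x ∈ U, then check whether U ∩ (A ∖ {x}) ≠ ∅ for every such U.
  x = p1: open {p1} ∋ x has {p1} ∩ (A ∖ {p1}) = ∅, so x is NOT a limit point.
  x = p2: open {p2} ∋ x has {p2} ∩ (A ∖ {p2}) = ∅, so x is NOT a limit point.
  x = p3: open {p1, p3, p4, p5} ∋ x has {p1, p3, p4, p5} ∩ (A ∖ {p3}) = ∅, so x is NOT a limit point.
  x = p4: open {p1, p3, p4, p5} ∋ x has {p1, p3, p4, p5} ∩ (A ∖ {p4}) = ∅, so x is NOT a limit point.
  x = p5: open {p1, p3, p4, p5} ∋ x has {p1, p3, p4, p5} ∩ (A ∖ {p5}) = ∅, so x is NOT a limit point.
Collecting: A' = ∅.


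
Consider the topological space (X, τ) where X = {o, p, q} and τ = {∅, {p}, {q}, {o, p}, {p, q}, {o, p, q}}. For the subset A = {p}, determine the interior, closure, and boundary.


int(A) = {p}, cl(A) = {o, p}, ∂A = {o}.

Closed sets in (X, τ) are complements of opens:
  closed(X, τ) = {∅, {o}, {q}, {o, p}, {o, q}, {o, p, q}}.
int(A) = ⋃ {U ∈ τ : U ⊆ A}. Opens contained in A: ∅, {p}.
Taking the union of these: int(A) = {p}.
cl(A) = ⋂ {C closed : A ⊆ C}. Closed sets containing A: {o, p}, {o, p, q}.
Intersecting these: cl(A) = {o, p}.
∂A = cl(A) ∖ int(A) = {o, p} ∖ {p} = {o}.


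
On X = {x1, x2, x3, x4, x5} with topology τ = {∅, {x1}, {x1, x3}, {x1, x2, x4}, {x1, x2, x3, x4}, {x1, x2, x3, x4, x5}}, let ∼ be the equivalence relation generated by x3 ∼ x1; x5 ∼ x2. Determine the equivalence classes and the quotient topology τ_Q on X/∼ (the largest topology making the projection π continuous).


X/∼ = {[x1=x3], [x2=x5], [x4]}; |τ_Q| = 3.

Equivalence classes: [x1=x3], [x2=x5], [x4].
Quotient map π: X → X/∼ sends x1 ↦ [x1=x3], x2 ↦ [x2=x5], x3 ↦ [x1=x3], x4 ↦ [x4], x5 ↦ [x2=x5].
For each subset V ⊆ X/∼, compute π^{-1}(V) ⊆ X and check whether π^{-1}(V) ∈ τ. V is open in τ_Q iff π^{-1}(V) ∈ τ.
  V = {}: π^{-1}(V) = ∅ ∈ τ ✓.
  V = {[x1=x3]}: π^{-1}(V) = {x1, x3} ∈ τ ✓.
  V = {[x2=x5]}: π^{-1}(V) = {x2, x5} ∉ τ ✗.
  V = {[x1=x3], [x2=x5]}: π^{-1}(V) = {x1, x2, x3, x5} ∉ τ ✗.
  V = {[x4]}: π^{-1}(V) = {x4} ∉ τ ✗.
  V = {[x1=x3], [x4]}: π^{-1}(V) = {x1, x3, x4} ∉ τ ✗.
  V = {[x2=x5], [x4]}: π^{-1}(V) = {x2, x4, x5} ∉ τ ✗.
  V = {[x1=x3], [x2=x5], [x4]}: π^{-1}(V) = {x1, x2, x3, x4, x5} ∈ τ ✓.
Open sets in the quotient: τ_Q = {{}, {[x1=x3]}, {[x1=x3], [x2=x5], [x4]}} (3 elements).


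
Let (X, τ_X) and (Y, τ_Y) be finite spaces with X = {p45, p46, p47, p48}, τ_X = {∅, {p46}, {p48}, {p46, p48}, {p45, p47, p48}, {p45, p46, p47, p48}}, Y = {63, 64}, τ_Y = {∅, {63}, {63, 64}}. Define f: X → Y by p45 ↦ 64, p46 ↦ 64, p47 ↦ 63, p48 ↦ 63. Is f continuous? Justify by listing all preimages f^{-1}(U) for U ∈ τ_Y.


f is NOT continuous.

Compute f^{-1}(U) for each U ∈ τ_Y:
  U = ∅: f^{-1}(U) = ∅ ∈ τ_X ✓.
  U = {63}: f^{-1}(U) = {p47, p48} ∉ τ_X ✗.
  U = {63, 64}: f^{-1}(U) = {p45, p46, p47, p48} ∈ τ_X ✓.
Found U = {63} with f^{-1}(U) = {p47, p48} not in τ_X. Therefore f is NOT continuous.


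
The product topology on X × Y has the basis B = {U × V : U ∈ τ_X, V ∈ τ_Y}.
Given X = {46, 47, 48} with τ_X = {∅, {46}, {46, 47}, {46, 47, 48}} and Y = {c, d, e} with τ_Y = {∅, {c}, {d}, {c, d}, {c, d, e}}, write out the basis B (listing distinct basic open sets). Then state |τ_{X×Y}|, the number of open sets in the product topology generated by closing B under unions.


Basis B = {∅ × ∅, {46} × {c}, {46} × {d}, {46} × {c, d}, {46, 47} × {c}, {46, 47} × {d}, {46} × {c, d, e}, {46, 47, 48} × {c}, {46, 47, 48} × {d}, {46, 47} × {c, d}, {46, 47} × {c, d, e}, {46, 47, 48} × {c, d}, {46, 47, 48} × {c, d, e}}; |τ_{X×Y}| = 30.

Enumerate products U × V with U ∈ τ_X, V ∈ τ_Y (deduplicated):
  ∅ × ∅ = {} (∅)
  {46} × {c} = {(46,c)}
  {46} × {d} = {(46,d)}
  {46} × {c, d} = {(46,c), (46,d)}
  {46, 47} × {c} = {(46,c), (47,c)}
  {46, 47} × {d} = {(46,d), (47,d)}
  {46} × {c, d, e} = {(46,c), (46,d), (46,e)}
  {46, 47, 48} × {c} = {(46,c), (47,c), (48,c)}
  {46, 47, 48} × {d} = {(46,d), (47,d), (48,d)}
  {46, 47} × {c, d} = {(46,c), (46,d), (47,c), (47,d)}
  {46, 47} × {c, d, e} = {(46,c), (46,d), (46,e), (47,c), (47,d), (47,e)}
  {46, 47, 48} × {c, d} = {(46,c), (46,d), (47,c), (47,d), (48,c), (48,d)}
  {46, 47, 48} × {c, d, e} = {(46,c), (46,d), (46,e), (47,c), (47,d), (47,e), (48,c), (48,d), (48,e)}
These 13 distinct sets form the basis B.
Close under arbitrary unions to get τ_{X×Y}; counting gives |τ_{X×Y}| = 30.


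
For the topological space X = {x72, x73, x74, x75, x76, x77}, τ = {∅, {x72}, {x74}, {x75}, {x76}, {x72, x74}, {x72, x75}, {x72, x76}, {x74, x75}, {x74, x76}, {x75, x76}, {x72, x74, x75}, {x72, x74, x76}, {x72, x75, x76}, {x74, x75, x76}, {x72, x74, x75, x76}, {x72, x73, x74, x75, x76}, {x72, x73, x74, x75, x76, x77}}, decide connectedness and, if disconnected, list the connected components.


(X, τ) is connected.

Find clopen sets (U ∈ τ with X ∖ U ∈ τ):
  U = ∅, X ∖ U = {x72, x73, x74, x75, x76, x77} — both open, so U is clopen.
  U = {x72, x73, x74, x75, x76, x77}, X ∖ U = ∅ — both open, so U is clopen.
Only trivial clopens (∅ and X) exist, so (X, τ) is connected.
Compute connected components by grouping points that agree on all clopens:
  component: {x72, x73, x74, x75, x76, x77}


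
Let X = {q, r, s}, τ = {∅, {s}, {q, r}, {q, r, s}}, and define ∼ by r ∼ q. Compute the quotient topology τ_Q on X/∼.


X/∼ = {[q=r], [s]}; |τ_Q| = 4.

Equivalence classes: [q=r], [s].
Quotient map π: X → X/∼ sends q ↦ [q=r], r ↦ [q=r], s ↦ [s].
For each subset V ⊆ X/∼, compute π^{-1}(V) ⊆ X and check whether π^{-1}(V) ∈ τ. V is open in τ_Q iff π^{-1}(V) ∈ τ.
  V = {}: π^{-1}(V) = ∅ ∈ τ ✓.
  V = {[q=r]}: π^{-1}(V) = {q, r} ∈ τ ✓.
  V = {[s]}: π^{-1}(V) = {s} ∈ τ ✓.
  V = {[q=r], [s]}: π^{-1}(V) = {q, r, s} ∈ τ ✓.
Open sets in the quotient: τ_Q = {{}, {[q=r]}, {[s]}, {[q=r], [s]}} (4 elements).


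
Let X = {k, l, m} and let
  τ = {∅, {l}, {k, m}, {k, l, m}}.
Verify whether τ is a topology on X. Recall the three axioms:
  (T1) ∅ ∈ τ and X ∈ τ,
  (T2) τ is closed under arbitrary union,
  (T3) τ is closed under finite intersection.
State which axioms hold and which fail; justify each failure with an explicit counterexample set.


τ IS a topology on X.

Axiom (T1): ∅ ∈ τ? Yes; X ∈ τ? Yes.
Axiom (T2/T3): check pairwise unions and intersections of members of τ.
All pairwise intersections and unions checked — each lies in τ. Therefore τ satisfies (T1), (T2), (T3): it IS a topology on X.


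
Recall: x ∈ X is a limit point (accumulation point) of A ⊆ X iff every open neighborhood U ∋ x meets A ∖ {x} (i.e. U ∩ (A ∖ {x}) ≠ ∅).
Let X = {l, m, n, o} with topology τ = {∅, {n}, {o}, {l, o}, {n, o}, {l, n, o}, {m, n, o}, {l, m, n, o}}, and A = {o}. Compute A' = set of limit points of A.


A' = {l, m}

For each x ∈ X, list the open sets U ∈ τ with x ∈ U, then check whether U ∩ (A ∖ {x}) ≠ ∅ for every such U.
  x = l: opens ∋ x are {l, o}, {l, n, o}, {l, m, n, o}; each meets A ∖ {l}, so x IS a limit point.
  x = m: opens ∋ x are {m, n, o}, {l, m, n, o}; each meets A ∖ {m}, so x IS a limit point.
  x = n: open {n} ∋ x has {n} ∩ (A ∖ {n}) = ∅, so x is NOT a limit point.
  x = o: open {o} ∋ x has {o} ∩ (A ∖ {o}) = ∅, so x is NOT a limit point.
Collecting: A' = {l, m}.


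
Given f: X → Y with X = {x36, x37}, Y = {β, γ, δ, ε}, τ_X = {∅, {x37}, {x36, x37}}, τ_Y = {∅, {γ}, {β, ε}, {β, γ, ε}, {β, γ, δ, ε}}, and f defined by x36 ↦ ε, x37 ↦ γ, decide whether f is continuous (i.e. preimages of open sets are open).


f is NOT continuous.

Compute f^{-1}(U) for each U ∈ τ_Y:
  U = ∅: f^{-1}(U) = ∅ ∈ τ_X ✓.
  U = {γ}: f^{-1}(U) = {x37} ∈ τ_X ✓.
  U = {β, ε}: f^{-1}(U) = {x36} ∉ τ_X ✗.
  U = {β, γ, ε}: f^{-1}(U) = {x36, x37} ∈ τ_X ✓.
  U = {β, γ, δ, ε}: f^{-1}(U) = {x36, x37} ∈ τ_X ✓.
Found U = {β, ε} with f^{-1}(U) = {x36} not in τ_X. Therefore f is NOT continuous.


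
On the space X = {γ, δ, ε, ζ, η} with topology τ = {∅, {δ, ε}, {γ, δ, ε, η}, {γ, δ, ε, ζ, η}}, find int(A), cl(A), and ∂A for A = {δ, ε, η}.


int(A) = {δ, ε}, cl(A) = {γ, δ, ε, ζ, η}, ∂A = {γ, ζ, η}.

Closed sets in (X, τ) are complements of opens:
  closed(X, τ) = {∅, {ζ}, {γ, ζ, η}, {γ, δ, ε, ζ, η}}.
int(A) = ⋃ {U ∈ τ : U ⊆ A}. Opens contained in A: ∅, {δ, ε}.
Taking the union of these: int(A) = {δ, ε}.
cl(A) = ⋂ {C closed : A ⊆ C}. Closed sets containing A: {γ, δ, ε, ζ, η}.
Intersecting these: cl(A) = {γ, δ, ε, ζ, η}.
∂A = cl(A) ∖ int(A) = {γ, δ, ε, ζ, η} ∖ {δ, ε} = {γ, ζ, η}.


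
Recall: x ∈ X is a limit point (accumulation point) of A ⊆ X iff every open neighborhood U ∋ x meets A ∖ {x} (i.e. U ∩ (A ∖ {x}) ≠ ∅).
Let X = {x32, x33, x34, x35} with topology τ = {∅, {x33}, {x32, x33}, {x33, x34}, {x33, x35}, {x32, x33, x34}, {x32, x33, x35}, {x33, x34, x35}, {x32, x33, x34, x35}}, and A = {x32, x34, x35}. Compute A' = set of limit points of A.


A' = ∅

For each x ∈ X, list the open sets U ∈ τ with x ∈ U, then check whether U ∩ (A ∖ {x}) ≠ ∅ for every such U.
  x = x32: open {x32, x33} ∋ x has {x32, x33} ∩ (A ∖ {x32}) = ∅, so x is NOT a limit point.
  x = x33: open {x33} ∋ x has {x33} ∩ (A ∖ {x33}) = ∅, so x is NOT a limit point.
  x = x34: open {x33, x34} ∋ x has {x33, x34} ∩ (A ∖ {x34}) = ∅, so x is NOT a limit point.
  x = x35: open {x33, x35} ∋ x has {x33, x35} ∩ (A ∖ {x35}) = ∅, so x is NOT a limit point.
Collecting: A' = ∅.


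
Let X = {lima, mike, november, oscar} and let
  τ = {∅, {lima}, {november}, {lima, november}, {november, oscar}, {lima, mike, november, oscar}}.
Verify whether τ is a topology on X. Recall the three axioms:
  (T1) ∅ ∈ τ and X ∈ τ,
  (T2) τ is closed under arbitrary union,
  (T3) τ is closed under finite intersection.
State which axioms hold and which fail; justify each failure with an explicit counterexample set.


τ is NOT a topology on X.

Axiom (T1): ∅ ∈ τ? Yes; X ∈ τ? Yes.
Axiom (T2/T3): check pairwise unions and intersections of members of τ.
Counterexample for (T2): {lima} ∪ {november, oscar} = {lima, november, oscar} ∉ τ. Therefore τ is NOT a topology.


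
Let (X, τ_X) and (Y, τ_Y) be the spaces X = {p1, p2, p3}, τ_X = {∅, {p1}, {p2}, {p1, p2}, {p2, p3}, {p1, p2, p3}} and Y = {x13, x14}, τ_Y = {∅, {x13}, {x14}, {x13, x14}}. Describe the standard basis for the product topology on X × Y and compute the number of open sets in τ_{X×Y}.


Basis B = {∅ × ∅, {p1} × {x13}, {p1} × {x14}, {p2} × {x13}, {p2} × {x14}, {p1} × {x13, x14}, {p1, p2} × {x13}, {p1, p2} × {x14}, {p2} × {x13, x14}, {p2, p3} × {x13}, {p2, p3} × {x14}, {p1, p2, p3} × {x13}, {p1, p2, p3} × {x14}, {p1, p2} × {x13, x14}, {p2, p3} × {x13, x14}, {p1, p2, p3} × {x13, x14}}; |τ_{X×Y}| = 36.

Enumerate products U × V with U ∈ τ_X, V ∈ τ_Y (deduplicated):
  ∅ × ∅ = {} (∅)
  {p1} × {x13} = {(p1,x13)}
  {p1} × {x14} = {(p1,x14)}
  {p2} × {x13} = {(p2,x13)}
  {p2} × {x14} = {(p2,x14)}
  {p1} × {x13, x14} = {(p1,x13), (p1,x14)}
  {p1, p2} × {x13} = {(p1,x13), (p2,x13)}
  {p1, p2} × {x14} = {(p1,x14), (p2,x14)}
  {p2} × {x13, x14} = {(p2,x13), (p2,x14)}
  {p2, p3} × {x13} = {(p2,x13), (p3,x13)}
  {p2, p3} × {x14} = {(p2,x14), (p3,x14)}
  {p1, p2, p3} × {x13} = {(p1,x13), (p2,x13), (p3,x13)}
  {p1, p2, p3} × {x14} = {(p1,x14), (p2,x14), (p3,x14)}
  {p1, p2} × {x13, x14} = {(p1,x13), (p1,x14), (p2,x13), (p2,x14)}
  {p2, p3} × {x13, x14} = {(p2,x13), (p2,x14), (p3,x13), (p3,x14)}
  {p1, p2, p3} × {x13, x14} = {(p1,x13), (p1,x14), (p2,x13), (p2,x14), (p3,x13), (p3,x14)}
These 16 distinct sets form the basis B.
Close under arbitrary unions to get τ_{X×Y}; counting gives |τ_{X×Y}| = 36.


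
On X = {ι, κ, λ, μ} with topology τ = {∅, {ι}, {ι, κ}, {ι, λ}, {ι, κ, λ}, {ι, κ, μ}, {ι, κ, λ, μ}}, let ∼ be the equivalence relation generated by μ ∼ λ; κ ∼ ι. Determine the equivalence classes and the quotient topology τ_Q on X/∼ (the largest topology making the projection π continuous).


X/∼ = {[ι=κ], [λ=μ]}; |τ_Q| = 3.

Equivalence classes: [ι=κ], [λ=μ].
Quotient map π: X → X/∼ sends ι ↦ [ι=κ], κ ↦ [ι=κ], λ ↦ [λ=μ], μ ↦ [λ=μ].
For each subset V ⊆ X/∼, compute π^{-1}(V) ⊆ X and check whether π^{-1}(V) ∈ τ. V is open in τ_Q iff π^{-1}(V) ∈ τ.
  V = {}: π^{-1}(V) = ∅ ∈ τ ✓.
  V = {[ι=κ]}: π^{-1}(V) = {ι, κ} ∈ τ ✓.
  V = {[λ=μ]}: π^{-1}(V) = {λ, μ} ∉ τ ✗.
  V = {[ι=κ], [λ=μ]}: π^{-1}(V) = {ι, κ, λ, μ} ∈ τ ✓.
Open sets in the quotient: τ_Q = {{}, {[ι=κ]}, {[ι=κ], [λ=μ]}} (3 elements).


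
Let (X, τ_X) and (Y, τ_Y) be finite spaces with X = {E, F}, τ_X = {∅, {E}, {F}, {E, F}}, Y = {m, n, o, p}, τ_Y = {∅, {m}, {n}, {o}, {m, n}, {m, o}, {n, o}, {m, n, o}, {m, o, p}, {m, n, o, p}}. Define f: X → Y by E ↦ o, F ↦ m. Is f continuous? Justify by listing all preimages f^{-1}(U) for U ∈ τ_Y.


f IS continuous.

Compute f^{-1}(U) for each U ∈ τ_Y:
  U = ∅: f^{-1}(U) = ∅ ∈ τ_X ✓.
  U = {m}: f^{-1}(U) = {F} ∈ τ_X ✓.
  U = {n}: f^{-1}(U) = ∅ ∈ τ_X ✓.
  U = {o}: f^{-1}(U) = {E} ∈ τ_X ✓.
  U = {m, n}: f^{-1}(U) = {F} ∈ τ_X ✓.
  U = {m, o}: f^{-1}(U) = {E, F} ∈ τ_X ✓.
  U = {n, o}: f^{-1}(U) = {E} ∈ τ_X ✓.
  U = {m, n, o}: f^{-1}(U) = {E, F} ∈ τ_X ✓.
  U = {m, o, p}: f^{-1}(U) = {E, F} ∈ τ_X ✓.
  U = {m, n, o, p}: f^{-1}(U) = {E, F} ∈ τ_X ✓.
Every preimage lies in τ_X, so f IS continuous.


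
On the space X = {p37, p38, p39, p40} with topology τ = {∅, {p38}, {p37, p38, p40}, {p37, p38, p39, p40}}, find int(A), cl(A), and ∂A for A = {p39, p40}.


int(A) = ∅, cl(A) = {p37, p39, p40}, ∂A = {p37, p39, p40}.

Closed sets in (X, τ) are complements of opens:
  closed(X, τ) = {∅, {p39}, {p37, p39, p40}, {p37, p38, p39, p40}}.
int(A) = ⋃ {U ∈ τ : U ⊆ A}. Opens contained in A: ∅.
Taking the union of these: int(A) = ∅.
cl(A) = ⋂ {C closed : A ⊆ C}. Closed sets containing A: {p37, p39, p40}, {p37, p38, p39, p40}.
Intersecting these: cl(A) = {p37, p39, p40}.
∂A = cl(A) ∖ int(A) = {p37, p39, p40} ∖ ∅ = {p37, p39, p40}.


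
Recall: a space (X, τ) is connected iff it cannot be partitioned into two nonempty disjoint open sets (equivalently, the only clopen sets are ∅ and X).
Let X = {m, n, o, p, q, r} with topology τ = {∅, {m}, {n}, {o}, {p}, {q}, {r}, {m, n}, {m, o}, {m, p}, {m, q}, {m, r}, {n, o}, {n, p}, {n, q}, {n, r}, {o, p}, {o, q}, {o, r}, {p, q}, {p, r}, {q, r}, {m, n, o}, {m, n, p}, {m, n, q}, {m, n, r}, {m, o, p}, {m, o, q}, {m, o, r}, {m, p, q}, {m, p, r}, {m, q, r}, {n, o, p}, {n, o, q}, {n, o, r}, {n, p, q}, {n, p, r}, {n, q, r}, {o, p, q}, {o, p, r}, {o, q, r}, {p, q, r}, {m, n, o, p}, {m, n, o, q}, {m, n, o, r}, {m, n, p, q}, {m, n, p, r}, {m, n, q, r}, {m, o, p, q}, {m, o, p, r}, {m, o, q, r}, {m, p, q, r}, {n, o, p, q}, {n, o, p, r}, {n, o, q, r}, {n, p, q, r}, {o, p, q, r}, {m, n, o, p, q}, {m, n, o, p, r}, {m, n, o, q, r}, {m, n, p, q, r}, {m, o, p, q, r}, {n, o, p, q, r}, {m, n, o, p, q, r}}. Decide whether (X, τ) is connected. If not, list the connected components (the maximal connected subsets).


(X, τ) is disconnected; components = [{m}, {n}, {o}, {p}, {q}, {r}].

Find clopen sets (U ∈ τ with X ∖ U ∈ τ):
  U = ∅, X ∖ U = {m, n, o, p, q, r} — both open, so U is clopen.
  U = {m}, X ∖ U = {n, o, p, q, r} — both open, so U is clopen.
  U = {n}, X ∖ U = {m, o, p, q, r} — both open, so U is clopen.
  U = {o}, X ∖ U = {m, n, p, q, r} — both open, so U is clopen.
  U = {p}, X ∖ U = {m, n, o, q, r} — both open, so U is clopen.
  U = {q}, X ∖ U = {m, n, o, p, r} — both open, so U is clopen.
  U = {r}, X ∖ U = {m, n, o, p, q} — both open, so U is clopen.
  U = {m, n}, X ∖ U = {o, p, q, r} — both open, so U is clopen.
  U = {m, o}, X ∖ U = {n, p, q, r} — both open, so U is clopen.
  U = {m, p}, X ∖ U = {n, o, q, r} — both open, so U is clopen.
  U = {m, q}, X ∖ U = {n, o, p, r} — both open, so U is clopen.
  U = {m, r}, X ∖ U = {n, o, p, q} — both open, so U is clopen.
  U = {n, o}, X ∖ U = {m, p, q, r} — both open, so U is clopen.
  U = {n, p}, X ∖ U = {m, o, q, r} — both open, so U is clopen.
  U = {n, q}, X ∖ U = {m, o, p, r} — both open, so U is clopen.
  U = {n, r}, X ∖ U = {m, o, p, q} — both open, so U is clopen.
  U = {o, p}, X ∖ U = {m, n, q, r} — both open, so U is clopen.
  U = {o, q}, X ∖ U = {m, n, p, r} — both open, so U is clopen.
  U = {o, r}, X ∖ U = {m, n, p, q} — both open, so U is clopen.
  U = {p, q}, X ∖ U = {m, n, o, r} — both open, so U is clopen.
  U = {p, r}, X ∖ U = {m, n, o, q} — both open, so U is clopen.
  U = {q, r}, X ∖ U = {m, n, o, p} — both open, so U is clopen.
  U = {m, n, o}, X ∖ U = {p, q, r} — both open, so U is clopen.
  U = {m, n, p}, X ∖ U = {o, q, r} — both open, so U is clopen.
  U = {m, n, q}, X ∖ U = {o, p, r} — both open, so U is clopen.
  U = {m, n, r}, X ∖ U = {o, p, q} — both open, so U is clopen.
  U = {m, o, p}, X ∖ U = {n, q, r} — both open, so U is clopen.
  U = {m, o, q}, X ∖ U = {n, p, r} — both open, so U is clopen.
  U = {m, o, r}, X ∖ U = {n, p, q} — both open, so U is clopen.
  U = {m, p, q}, X ∖ U = {n, o, r} — both open, so U is clopen.
  U = {m, p, r}, X ∖ U = {n, o, q} — both open, so U is clopen.
  U = {m, q, r}, X ∖ U = {n, o, p} — both open, so U is clopen.
  U = {n, o, p}, X ∖ U = {m, q, r} — both open, so U is clopen.
  U = {n, o, q}, X ∖ U = {m, p, r} — both open, so U is clopen.
  U = {n, o, r}, X ∖ U = {m, p, q} — both open, so U is clopen.
  U = {n, p, q}, X ∖ U = {m, o, r} — both open, so U is clopen.
  U = {n, p, r}, X ∖ U = {m, o, q} — both open, so U is clopen.
  U = {n, q, r}, X ∖ U = {m, o, p} — both open, so U is clopen.
  U = {o, p, q}, X ∖ U = {m, n, r} — both open, so U is clopen.
  U = {o, p, r}, X ∖ U = {m, n, q} — both open, so U is clopen.
  U = {o, q, r}, X ∖ U = {m, n, p} — both open, so U is clopen.
  U = {p, q, r}, X ∖ U = {m, n, o} — both open, so U is clopen.
  U = {m, n, o, p}, X ∖ U = {q, r} — both open, so U is clopen.
  U = {m, n, o, q}, X ∖ U = {p, r} — both open, so U is clopen.
  U = {m, n, o, r}, X ∖ U = {p, q} — both open, so U is clopen.
  U = {m, n, p, q}, X ∖ U = {o, r} — both open, so U is clopen.
  U = {m, n, p, r}, X ∖ U = {o, q} — both open, so U is clopen.
  U = {m, n, q, r}, X ∖ U = {o, p} — both open, so U is clopen.
  U = {m, o, p, q}, X ∖ U = {n, r} — both open, so U is clopen.
  U = {m, o, p, r}, X ∖ U = {n, q} — both open, so U is clopen.
  U = {m, o, q, r}, X ∖ U = {n, p} — both open, so U is clopen.
  U = {m, p, q, r}, X ∖ U = {n, o} — both open, so U is clopen.
  U = {n, o, p, q}, X ∖ U = {m, r} — both open, so U is clopen.
  U = {n, o, p, r}, X ∖ U = {m, q} — both open, so U is clopen.
  U = {n, o, q, r}, X ∖ U = {m, p} — both open, so U is clopen.
  U = {n, p, q, r}, X ∖ U = {m, o} — both open, so U is clopen.
  U = {o, p, q, r}, X ∖ U = {m, n} — both open, so U is clopen.
  U = {m, n, o, p, q}, X ∖ U = {r} — both open, so U is clopen.
  U = {m, n, o, p, r}, X ∖ U = {q} — both open, so U is clopen.
  U = {m, n, o, q, r}, X ∖ U = {p} — both open, so U is clopen.
  U = {m, n, p, q, r}, X ∖ U = {o} — both open, so U is clopen.
  U = {m, o, p, q, r}, X ∖ U = {n} — both open, so U is clopen.
  U = {n, o, p, q, r}, X ∖ U = {m} — both open, so U is clopen.
  U = {m, n, o, p, q, r}, X ∖ U = ∅ — both open, so U is clopen.
Nontrivial clopen(s) exist: e.g. {m, o, p, q}. So (X, τ) is disconnected.
Compute connected components by grouping points that agree on all clopens:
  component: {m}
  component: {n}
  component: {o}
  component: {p}
  component: {q}
  component: {r}


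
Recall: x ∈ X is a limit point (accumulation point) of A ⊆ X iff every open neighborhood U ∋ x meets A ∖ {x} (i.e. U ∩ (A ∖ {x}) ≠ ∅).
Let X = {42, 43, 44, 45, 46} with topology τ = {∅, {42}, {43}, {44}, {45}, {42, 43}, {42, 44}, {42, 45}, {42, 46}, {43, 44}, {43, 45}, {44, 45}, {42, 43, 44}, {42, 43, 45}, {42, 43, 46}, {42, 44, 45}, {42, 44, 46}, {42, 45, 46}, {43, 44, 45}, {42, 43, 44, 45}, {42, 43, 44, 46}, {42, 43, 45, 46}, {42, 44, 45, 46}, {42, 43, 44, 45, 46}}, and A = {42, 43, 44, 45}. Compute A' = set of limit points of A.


A' = {46}

For each x ∈ X, list the open sets U ∈ τ with x ∈ U, then check whether U ∩ (A ∖ {x}) ≠ ∅ for every such U.
  x = 42: open {42} ∋ x has {42} ∩ (A ∖ {42}) = ∅, so x is NOT a limit point.
  x = 43: open {43} ∋ x has {43} ∩ (A ∖ {43}) = ∅, so x is NOT a limit point.
  x = 44: open {44} ∋ x has {44} ∩ (A ∖ {44}) = ∅, so x is NOT a limit point.
  x = 45: open {45} ∋ x has {45} ∩ (A ∖ {45}) = ∅, so x is NOT a limit point.
  x = 46: opens ∋ x are {42, 46}, {42, 43, 46}, {42, 44, 46}, {42, 45, 46}, {42, 43, 44, 46}, {42, 43, 45, 46}, {42, 44, 45, 46}, {42, 43, 44, 45, 46}; each meets A ∖ {46}, so x IS a limit point.
Collecting: A' = {46}.


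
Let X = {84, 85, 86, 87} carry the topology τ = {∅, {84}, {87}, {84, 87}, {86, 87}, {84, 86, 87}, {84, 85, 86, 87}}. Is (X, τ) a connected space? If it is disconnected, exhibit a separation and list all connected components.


(X, τ) is connected.

Find clopen sets (U ∈ τ with X ∖ U ∈ τ):
  U = ∅, X ∖ U = {84, 85, 86, 87} — both open, so U is clopen.
  U = {84, 85, 86, 87}, X ∖ U = ∅ — both open, so U is clopen.
Only trivial clopens (∅ and X) exist, so (X, τ) is connected.
Compute connected components by grouping points that agree on all clopens:
  component: {84, 85, 86, 87}


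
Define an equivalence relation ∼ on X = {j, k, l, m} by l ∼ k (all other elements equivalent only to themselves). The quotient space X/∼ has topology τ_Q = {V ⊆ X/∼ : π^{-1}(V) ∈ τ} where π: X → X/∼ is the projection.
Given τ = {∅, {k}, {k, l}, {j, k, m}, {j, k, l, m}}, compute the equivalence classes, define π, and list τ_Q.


X/∼ = {[j], [k=l], [m]}; |τ_Q| = 3.

Equivalence classes: [j], [k=l], [m].
Quotient map π: X → X/∼ sends j ↦ [j], k ↦ [k=l], l ↦ [k=l], m ↦ [m].
For each subset V ⊆ X/∼, compute π^{-1}(V) ⊆ X and check whether π^{-1}(V) ∈ τ. V is open in τ_Q iff π^{-1}(V) ∈ τ.
  V = {}: π^{-1}(V) = ∅ ∈ τ ✓.
  V = {[j]}: π^{-1}(V) = {j} ∉ τ ✗.
  V = {[k=l]}: π^{-1}(V) = {k, l} ∈ τ ✓.
  V = {[j], [k=l]}: π^{-1}(V) = {j, k, l} ∉ τ ✗.
  V = {[m]}: π^{-1}(V) = {m} ∉ τ ✗.
  V = {[j], [m]}: π^{-1}(V) = {j, m} ∉ τ ✗.
  V = {[k=l], [m]}: π^{-1}(V) = {k, l, m} ∉ τ ✗.
  V = {[j], [k=l], [m]}: π^{-1}(V) = {j, k, l, m} ∈ τ ✓.
Open sets in the quotient: τ_Q = {{}, {[k=l]}, {[j], [k=l], [m]}} (3 elements).


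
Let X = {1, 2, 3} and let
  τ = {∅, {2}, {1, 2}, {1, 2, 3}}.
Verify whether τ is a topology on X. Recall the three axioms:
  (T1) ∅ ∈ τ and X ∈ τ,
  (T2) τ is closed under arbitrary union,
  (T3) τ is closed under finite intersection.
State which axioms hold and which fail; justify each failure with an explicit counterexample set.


τ IS a topology on X.

Axiom (T1): ∅ ∈ τ? Yes; X ∈ τ? Yes.
Axiom (T2/T3): check pairwise unions and intersections of members of τ.
All pairwise intersections and unions checked — each lies in τ. Therefore τ satisfies (T1), (T2), (T3): it IS a topology on X.


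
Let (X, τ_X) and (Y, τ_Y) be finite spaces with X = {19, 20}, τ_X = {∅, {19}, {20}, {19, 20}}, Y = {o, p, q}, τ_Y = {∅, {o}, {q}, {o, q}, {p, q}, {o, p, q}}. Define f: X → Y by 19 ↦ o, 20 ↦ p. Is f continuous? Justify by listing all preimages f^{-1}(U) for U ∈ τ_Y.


f IS continuous.

Compute f^{-1}(U) for each U ∈ τ_Y:
  U = ∅: f^{-1}(U) = ∅ ∈ τ_X ✓.
  U = {o}: f^{-1}(U) = {19} ∈ τ_X ✓.
  U = {q}: f^{-1}(U) = ∅ ∈ τ_X ✓.
  U = {o, q}: f^{-1}(U) = {19} ∈ τ_X ✓.
  U = {p, q}: f^{-1}(U) = {20} ∈ τ_X ✓.
  U = {o, p, q}: f^{-1}(U) = {19, 20} ∈ τ_X ✓.
Every preimage lies in τ_X, so f IS continuous.


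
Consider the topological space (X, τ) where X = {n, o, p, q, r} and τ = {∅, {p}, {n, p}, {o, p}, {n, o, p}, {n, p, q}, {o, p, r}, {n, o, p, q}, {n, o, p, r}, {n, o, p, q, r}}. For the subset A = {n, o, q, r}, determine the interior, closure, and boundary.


int(A) = ∅, cl(A) = {n, o, q, r}, ∂A = {n, o, q, r}.

Closed sets in (X, τ) are complements of opens:
  closed(X, τ) = {∅, {q}, {r}, {n, q}, {o, r}, {q, r}, {n, q, r}, {o, q, r}, {n, o, q, r}, {n, o, p, q, r}}.
int(A) = ⋃ {U ∈ τ : U ⊆ A}. Opens contained in A: ∅.
Taking the union of these: int(A) = ∅.
cl(A) = ⋂ {C closed : A ⊆ C}. Closed sets containing A: {n, o, q, r}, {n, o, p, q, r}.
Intersecting these: cl(A) = {n, o, q, r}.
∂A = cl(A) ∖ int(A) = {n, o, q, r} ∖ ∅ = {n, o, q, r}.


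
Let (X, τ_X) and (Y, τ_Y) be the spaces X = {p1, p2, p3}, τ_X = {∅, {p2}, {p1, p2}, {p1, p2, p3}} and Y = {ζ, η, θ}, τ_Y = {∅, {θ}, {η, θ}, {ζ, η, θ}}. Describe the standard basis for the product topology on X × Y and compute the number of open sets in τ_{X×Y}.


Basis B = {∅ × ∅, {p2} × {θ}, {p1, p2} × {θ}, {p2} × {η, θ}, {p1, p2, p3} × {θ}, {p2} × {ζ, η, θ}, {p1, p2} × {η, θ}, {p1, p2} × {ζ, η, θ}, {p1, p2, p3} × {η, θ}, {p1, p2, p3} × {ζ, η, θ}}; |τ_{X×Y}| = 20.

Enumerate products U × V with U ∈ τ_X, V ∈ τ_Y (deduplicated):
  ∅ × ∅ = {} (∅)
  {p2} × {θ} = {(p2,θ)}
  {p1, p2} × {θ} = {(p1,θ), (p2,θ)}
  {p2} × {η, θ} = {(p2,η), (p2,θ)}
  {p1, p2, p3} × {θ} = {(p1,θ), (p2,θ), (p3,θ)}
  {p2} × {ζ, η, θ} = {(p2,ζ), (p2,η), (p2,θ)}
  {p1, p2} × {η, θ} = {(p1,η), (p1,θ), (p2,η), (p2,θ)}
  {p1, p2} × {ζ, η, θ} = {(p1,ζ), (p1,η), (p1,θ), (p2,ζ), (p2,η), (p2,θ)}
  {p1, p2, p3} × {η, θ} = {(p1,η), (p1,θ), (p2,η), (p2,θ), (p3,η), (p3,θ)}
  {p1, p2, p3} × {ζ, η, θ} = {(p1,ζ), (p1,η), (p1,θ), (p2,ζ), (p2,η), (p2,θ), (p3,ζ), (p3,η), (p3,θ)}
These 10 distinct sets form the basis B.
Close under arbitrary unions to get τ_{X×Y}; counting gives |τ_{X×Y}| = 20.


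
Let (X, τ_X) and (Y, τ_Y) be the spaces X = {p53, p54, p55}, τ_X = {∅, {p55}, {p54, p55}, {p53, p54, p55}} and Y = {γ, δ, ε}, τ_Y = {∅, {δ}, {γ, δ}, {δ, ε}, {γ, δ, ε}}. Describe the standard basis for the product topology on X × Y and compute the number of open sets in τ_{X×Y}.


Basis B = {∅ × ∅, {p55} × {δ}, {p54, p55} × {δ}, {p55} × {γ, δ}, {p55} × {δ, ε}, {p53, p54, p55} × {δ}, {p55} × {γ, δ, ε}, {p54, p55} × {γ, δ}, {p54, p55} × {δ, ε}, {p53, p54, p55} × {γ, δ}, {p53, p54, p55} × {δ, ε}, {p54, p55} × {γ, δ, ε}, {p53, p54, p55} × {γ, δ, ε}}; |τ_{X×Y}| = 30.

Enumerate products U × V with U ∈ τ_X, V ∈ τ_Y (deduplicated):
  ∅ × ∅ = {} (∅)
  {p55} × {δ} = {(p55,δ)}
  {p54, p55} × {δ} = {(p54,δ), (p55,δ)}
  {p55} × {γ, δ} = {(p55,γ), (p55,δ)}
  {p55} × {δ, ε} = {(p55,δ), (p55,ε)}
  {p53, p54, p55} × {δ} = {(p53,δ), (p54,δ), (p55,δ)}
  {p55} × {γ, δ, ε} = {(p55,γ), (p55,δ), (p55,ε)}
  {p54, p55} × {γ, δ} = {(p54,γ), (p54,δ), (p55,γ), (p55,δ)}
  {p54, p55} × {δ, ε} = {(p54,δ), (p54,ε), (p55,δ), (p55,ε)}
  {p53, p54, p55} × {γ, δ} = {(p53,γ), (p53,δ), (p54,γ), (p54,δ), (p55,γ), (p55,δ)}
  {p53, p54, p55} × {δ, ε} = {(p53,δ), (p53,ε), (p54,δ), (p54,ε), (p55,δ), (p55,ε)}
  {p54, p55} × {γ, δ, ε} = {(p54,γ), (p54,δ), (p54,ε), (p55,γ), (p55,δ), (p55,ε)}
  {p53, p54, p55} × {γ, δ, ε} = {(p53,γ), (p53,δ), (p53,ε), (p54,γ), (p54,δ), (p54,ε), (p55,γ), (p55,δ), (p55,ε)}
These 13 distinct sets form the basis B.
Close under arbitrary unions to get τ_{X×Y}; counting gives |τ_{X×Y}| = 30.


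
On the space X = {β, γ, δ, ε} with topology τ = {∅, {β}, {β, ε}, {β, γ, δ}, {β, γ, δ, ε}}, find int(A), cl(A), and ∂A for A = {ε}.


int(A) = ∅, cl(A) = {ε}, ∂A = {ε}.

Closed sets in (X, τ) are complements of opens:
  closed(X, τ) = {∅, {ε}, {γ, δ}, {γ, δ, ε}, {β, γ, δ, ε}}.
int(A) = ⋃ {U ∈ τ : U ⊆ A}. Opens contained in A: ∅.
Taking the union of these: int(A) = ∅.
cl(A) = ⋂ {C closed : A ⊆ C}. Closed sets containing A: {ε}, {γ, δ, ε}, {β, γ, δ, ε}.
Intersecting these: cl(A) = {ε}.
∂A = cl(A) ∖ int(A) = {ε} ∖ ∅ = {ε}.
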